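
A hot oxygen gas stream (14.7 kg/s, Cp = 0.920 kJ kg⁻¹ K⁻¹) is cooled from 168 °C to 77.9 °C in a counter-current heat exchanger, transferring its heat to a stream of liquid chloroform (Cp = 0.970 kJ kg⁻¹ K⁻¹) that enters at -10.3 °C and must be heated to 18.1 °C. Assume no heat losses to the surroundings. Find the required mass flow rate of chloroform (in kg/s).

ṁ_c = 44.2 kg/s

Heat released by hot stream: Q = 14.7 × 0.920 × (168 − 77.9) = 1218.5 kJ/s
Energy balance on cold side (adiabatic exchanger): Q = ṁ_c·Cp_c·(T_c,out − T_c,in)
ṁ_c = 1218.5 / [0.970 × (18.1 − -10.3)] = 44.232 kg/s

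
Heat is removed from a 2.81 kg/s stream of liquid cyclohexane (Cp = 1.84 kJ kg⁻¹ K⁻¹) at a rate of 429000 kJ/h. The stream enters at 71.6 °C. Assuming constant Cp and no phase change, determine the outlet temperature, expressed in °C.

Q = 429000 kJ/h = 119.17 kJ/s
ΔT = Q/(ṁ·Cp) = 119.17/(2.81×1.84) = 23.048 K
T_out = 71.6 − 23.048 = 48.552 °C

T_out = 48.6 °C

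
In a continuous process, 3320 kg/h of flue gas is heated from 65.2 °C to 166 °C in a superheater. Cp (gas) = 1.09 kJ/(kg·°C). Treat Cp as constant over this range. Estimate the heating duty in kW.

Q = ṁ·Cp·ΔT = 3320 × 1.09 × (166 − 65.2) = 364780 kJ/h
Converting: 364780 / 3600 s = 101.33 kW

Q = 101 kW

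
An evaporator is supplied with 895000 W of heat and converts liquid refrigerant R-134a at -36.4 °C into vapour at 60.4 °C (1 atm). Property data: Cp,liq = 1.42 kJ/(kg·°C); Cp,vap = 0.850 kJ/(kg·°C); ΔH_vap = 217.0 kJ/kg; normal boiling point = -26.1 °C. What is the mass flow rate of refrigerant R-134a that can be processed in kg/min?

Δh = 1.42×(-26.1−-36.4) + 217.0 + 0.850×(60.4−-26.1) = 305.15 kJ/kg
Q = 895000 W = 895 kJ/s = 53700 kJ/min
ṁ = Q/Δh = 53700 / 305.15 = 175.98 kg/min

ṁ = 176 kg/min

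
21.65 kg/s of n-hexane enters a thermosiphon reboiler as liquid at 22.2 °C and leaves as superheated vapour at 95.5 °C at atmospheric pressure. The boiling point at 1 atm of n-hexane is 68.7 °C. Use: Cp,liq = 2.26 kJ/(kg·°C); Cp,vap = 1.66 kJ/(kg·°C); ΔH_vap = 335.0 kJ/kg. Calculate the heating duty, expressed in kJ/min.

liquid 22.2→68.7 °C: 105.09 kJ/kg
vaporisation at 68.7 °C: 335 kJ/kg
vapour 68.7→95.5 °C: 44.488 kJ/kg
Δh = 105.09 + 335 + 44.488 = 484.58 kJ/kg
Q = ṁ·Δh = 21.65 kg/s × 484.58 kJ/kg = 10491 kJ/s
|Q| = 10491 kW = 629470 kJ/min

Q = 629000 kJ/min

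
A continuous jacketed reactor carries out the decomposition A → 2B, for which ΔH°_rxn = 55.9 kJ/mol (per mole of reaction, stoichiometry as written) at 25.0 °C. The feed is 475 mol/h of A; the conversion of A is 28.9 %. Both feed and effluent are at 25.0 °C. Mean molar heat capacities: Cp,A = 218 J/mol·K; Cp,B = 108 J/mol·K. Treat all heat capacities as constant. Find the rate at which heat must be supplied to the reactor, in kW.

Q_in = 2.13 kW

Extent of reaction ξ = 0.289 × 475 = 137.27 mol/h
Reaction term: ξ·ΔH°_rxn = 137.27 × 55.9 = 7673.7 kJ/h
Q = ΔH = 7673.7 kJ/h = 2.1316 kW
Heat supplied = 2.1316 kW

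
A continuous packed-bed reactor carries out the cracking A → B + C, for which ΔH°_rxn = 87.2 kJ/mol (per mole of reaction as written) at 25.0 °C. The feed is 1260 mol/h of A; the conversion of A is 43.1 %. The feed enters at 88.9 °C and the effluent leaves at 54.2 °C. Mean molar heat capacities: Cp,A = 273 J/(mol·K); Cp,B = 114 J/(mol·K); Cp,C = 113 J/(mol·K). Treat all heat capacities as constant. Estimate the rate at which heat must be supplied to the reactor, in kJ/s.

Extent of reaction ξ = 0.431 × 1260 = 543.06 mol/h
Reaction term: ξ·ΔH°_rxn = 543.06 × 87.2 = 47355 kJ/h
Sensible, feed 88.9→25 °C: -21980 kJ/h
Outlet flows (mol/h): A 716.94, B 543.06, C 543.06
Sensible, products 25→54.2 °C: 9314.8 kJ/h
Q = ΔH = 34689 kJ/h = 9.6359 kW
Heat supplied = 9.6359 kJ/s

Q_in = 9.64 kJ/s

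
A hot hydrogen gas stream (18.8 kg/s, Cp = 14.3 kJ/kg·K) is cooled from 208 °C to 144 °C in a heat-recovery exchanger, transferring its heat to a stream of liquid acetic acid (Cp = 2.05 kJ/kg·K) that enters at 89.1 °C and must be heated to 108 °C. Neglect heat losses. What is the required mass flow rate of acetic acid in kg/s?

Heat released by hot stream: Q = 18.8 × 14.3 × (208 − 144) = 17206 kJ/s
Energy balance on cold side (adiabatic exchanger): Q = ṁ_c·Cp_c·(T_c,out − T_c,in)
ṁ_c = 17206 / [2.05 × (108 − 89.1)] = 444.08 kg/s

ṁ_c = 444 kg/s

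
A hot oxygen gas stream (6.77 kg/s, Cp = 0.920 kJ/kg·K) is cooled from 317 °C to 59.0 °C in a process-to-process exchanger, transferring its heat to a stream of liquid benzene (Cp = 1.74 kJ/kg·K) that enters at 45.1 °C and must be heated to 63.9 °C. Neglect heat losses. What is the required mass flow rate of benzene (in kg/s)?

Heat released by hot stream: Q = 6.77 × 0.920 × (317 − 59.0) = 1606.9 kJ/s
Energy balance on cold side (adiabatic exchanger): Q = ṁ_c·Cp_c·(T_c,out − T_c,in)
ṁ_c = 1606.9 / [1.74 × (63.9 − 45.1)] = 49.123 kg/s

ṁ_c = 49.1 kg/s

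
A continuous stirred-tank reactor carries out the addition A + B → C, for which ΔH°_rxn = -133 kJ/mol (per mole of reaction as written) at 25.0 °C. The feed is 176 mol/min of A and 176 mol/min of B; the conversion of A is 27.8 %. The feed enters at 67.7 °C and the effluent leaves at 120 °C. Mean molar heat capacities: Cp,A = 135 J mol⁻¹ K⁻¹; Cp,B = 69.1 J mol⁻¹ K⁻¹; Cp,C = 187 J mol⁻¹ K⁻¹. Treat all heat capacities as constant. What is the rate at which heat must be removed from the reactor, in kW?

Q_out = 78.5 kW

Extent of reaction ξ = 0.278 × 176 = 48.928 mol/min
Reaction term: ξ·ΔH°_rxn = 48.928 × -133 = -6507.4 kJ/min
Sensible, feed 67.7→25 °C: -1533.9 kJ/min
Outlet flows (mol/min): A 127.07, B 127.07, C 48.928
Sensible, products 25→120 °C: 3333.1 kJ/min
Q = ΔH = -4708.2 kJ/min = -78.47 kW
Heat removed = 78.47 kW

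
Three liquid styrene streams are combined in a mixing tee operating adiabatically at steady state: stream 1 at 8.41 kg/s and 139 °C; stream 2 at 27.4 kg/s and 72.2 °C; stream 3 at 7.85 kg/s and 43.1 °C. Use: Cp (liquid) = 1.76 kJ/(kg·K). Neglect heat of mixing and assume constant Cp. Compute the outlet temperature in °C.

T_out = 79.8 °C

No heat crosses the boundary, so H_out = H_in.
T_out = Σ ṁᵢCp,ᵢTᵢ / Σ ṁᵢCp,ᵢ
      = 6134.7 / 76.842 = 79.835 °C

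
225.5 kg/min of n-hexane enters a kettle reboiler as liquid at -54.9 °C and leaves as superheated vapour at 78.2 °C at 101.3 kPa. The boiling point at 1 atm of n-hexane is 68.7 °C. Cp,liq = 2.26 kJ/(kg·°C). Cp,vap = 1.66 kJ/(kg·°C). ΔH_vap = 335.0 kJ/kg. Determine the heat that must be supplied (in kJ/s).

Q = 2370 kJ/s

liquid -54.9→68.7 °C: 279.34 kJ/kg
vaporisation at 68.7 °C: 335 kJ/kg
vapour 68.7→78.2 °C: 15.77 kJ/kg
Δh = 279.34 + 335 + 15.77 = 630.11 kJ/kg
Q = ṁ·Δh = 225.5 kg/min × 630.11 kJ/kg = 142090 kJ/min
|Q| = 2368.1 kW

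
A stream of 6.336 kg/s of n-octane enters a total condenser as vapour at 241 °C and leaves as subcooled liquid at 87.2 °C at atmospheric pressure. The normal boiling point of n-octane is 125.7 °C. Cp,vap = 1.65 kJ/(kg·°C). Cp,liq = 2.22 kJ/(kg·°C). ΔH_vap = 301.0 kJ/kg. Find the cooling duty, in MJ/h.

Q_c = 13200 MJ/h

vapour 241→125.7 °C: -190.24 kJ/kg
condensation at 125.7 °C: -301 kJ/kg
liquid 125.7→87.2 °C: -85.47 kJ/kg
Δh = -190.24 + -301 + -85.47 = -576.72 kJ/kg
Q = ṁ·Δh = 6.336 kg/s × -576.72 kJ/kg = -3654.1 kJ/s
|Q| = 3654.1 kW = 13155 MJ/h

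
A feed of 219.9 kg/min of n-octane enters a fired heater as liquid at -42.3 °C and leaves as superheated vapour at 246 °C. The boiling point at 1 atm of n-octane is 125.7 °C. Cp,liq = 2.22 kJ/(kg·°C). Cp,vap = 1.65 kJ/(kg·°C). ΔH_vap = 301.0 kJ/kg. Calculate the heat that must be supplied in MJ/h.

Q = 11500 MJ/h

liquid -42.3→125.7 °C: 372.96 kJ/kg
vaporisation at 125.7 °C: 301 kJ/kg
vapour 125.7→246 °C: 198.49 kJ/kg
Δh = 372.96 + 301 + 198.49 = 872.46 kJ/kg
Q = ṁ·Δh = 219.9 kg/min × 872.46 kJ/kg = 191850 kJ/min
|Q| = 3197.5 kW = 11511 MJ/h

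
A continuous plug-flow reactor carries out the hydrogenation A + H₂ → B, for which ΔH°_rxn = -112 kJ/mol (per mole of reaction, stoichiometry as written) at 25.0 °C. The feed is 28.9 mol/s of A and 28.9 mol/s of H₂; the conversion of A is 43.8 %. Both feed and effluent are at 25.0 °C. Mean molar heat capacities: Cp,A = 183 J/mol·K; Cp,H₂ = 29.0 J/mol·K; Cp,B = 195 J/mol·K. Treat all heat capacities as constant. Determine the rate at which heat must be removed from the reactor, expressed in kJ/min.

Extent of reaction ξ = 0.438 × 28.9 = 12.658 mol/s
Reaction term: ξ·ΔH°_rxn = 12.658 × -112 = -1417.7 kJ/s
Q = ΔH = -1417.7 kJ/s = -1417.7 kW
Heat removed = 85063 kJ/min

Q_out = 85100 kJ/min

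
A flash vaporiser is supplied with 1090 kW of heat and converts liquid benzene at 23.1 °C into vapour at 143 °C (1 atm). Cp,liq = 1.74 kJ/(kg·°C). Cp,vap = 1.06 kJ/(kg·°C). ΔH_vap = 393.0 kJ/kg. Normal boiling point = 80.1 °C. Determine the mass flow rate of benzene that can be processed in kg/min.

Δh = 1.74×(80.1−23.1) + 393.0 + 1.06×(143−80.1) = 558.85 kJ/kg
Q = 1090 kW = 1090 kJ/s = 65400 kJ/min
ṁ = Q/Δh = 65400 / 558.85 = 117.03 kg/min

ṁ = 117 kg/min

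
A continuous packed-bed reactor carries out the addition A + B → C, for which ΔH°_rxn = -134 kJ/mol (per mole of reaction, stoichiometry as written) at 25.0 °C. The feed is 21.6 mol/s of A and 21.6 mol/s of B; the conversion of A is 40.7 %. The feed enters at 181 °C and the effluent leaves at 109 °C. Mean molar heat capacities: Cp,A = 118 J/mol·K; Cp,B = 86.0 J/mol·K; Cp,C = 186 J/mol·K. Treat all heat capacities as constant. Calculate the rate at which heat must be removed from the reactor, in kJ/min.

Extent of reaction ξ = 0.407 × 21.6 = 8.7912 mol/s
Reaction term: ξ·ΔH°_rxn = 8.7912 × -134 = -1178 kJ/s
Sensible, feed 181→25 °C: -687.4 kJ/s
Outlet flows (mol/s): A 12.809, B 12.809, C 8.7912
Sensible, products 25→109 °C: 356.85 kJ/s
Q = ΔH = -1508.6 kJ/s = -1508.6 kW
Heat removed = 90514 kJ/min

Q_out = 90500 kJ/min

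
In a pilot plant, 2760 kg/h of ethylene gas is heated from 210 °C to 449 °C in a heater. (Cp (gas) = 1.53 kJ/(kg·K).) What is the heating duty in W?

Q = 280000 W

Q = ṁ·Cp·ΔT = 2760 × 1.53 × (449 − 210) = 1.0092e+06 kJ/h
Converting: 1.0092e+06 / 3600 s = 280.35 kW
Heating duty = 280350 W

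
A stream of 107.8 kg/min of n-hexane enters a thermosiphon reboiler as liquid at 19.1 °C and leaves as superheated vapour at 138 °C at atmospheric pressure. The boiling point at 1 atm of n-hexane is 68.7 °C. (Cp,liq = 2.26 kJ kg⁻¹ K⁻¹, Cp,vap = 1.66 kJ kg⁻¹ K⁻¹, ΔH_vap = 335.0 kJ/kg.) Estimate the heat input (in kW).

liquid 19.1→68.7 °C: 112.1 kJ/kg
vaporisation at 68.7 °C: 335 kJ/kg
vapour 68.7→138 °C: 115.04 kJ/kg
Δh = 112.1 + 335 + 115.04 = 562.13 kJ/kg
Q = ṁ·Δh = 107.8 kg/min × 562.13 kJ/kg = 60598 kJ/min
|Q| = 1010 kW

Q = 1010 kW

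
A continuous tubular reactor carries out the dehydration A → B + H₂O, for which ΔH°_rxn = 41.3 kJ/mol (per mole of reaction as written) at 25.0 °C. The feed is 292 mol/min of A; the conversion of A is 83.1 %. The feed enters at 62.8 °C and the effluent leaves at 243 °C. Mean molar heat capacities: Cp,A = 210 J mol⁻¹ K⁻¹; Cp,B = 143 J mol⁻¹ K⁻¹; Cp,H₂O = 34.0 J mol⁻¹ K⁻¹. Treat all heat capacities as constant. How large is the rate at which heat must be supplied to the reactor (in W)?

Extent of reaction ξ = 0.831 × 292 = 242.65 mol/min
Reaction term: ξ·ΔH°_rxn = 242.65 × 41.3 = 10022 kJ/min
Sensible, feed 62.8→25 °C: -2317.9 kJ/min
Outlet flows (mol/min): A 49.348, B 242.65, H₂O 242.65
Sensible, products 25→243 °C: 11622 kJ/min
Q = ΔH = 19326 kJ/min = 322.1 kW
Heat supplied = 322100 W

Q_in = 322000 W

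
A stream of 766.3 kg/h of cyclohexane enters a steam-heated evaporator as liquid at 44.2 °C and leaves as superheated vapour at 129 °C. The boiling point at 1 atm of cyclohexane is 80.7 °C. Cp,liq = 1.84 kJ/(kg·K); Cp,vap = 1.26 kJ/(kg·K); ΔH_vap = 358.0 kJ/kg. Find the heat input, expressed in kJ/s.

Q = 103 kJ/s

liquid 44.2→80.7 °C: 67.16 kJ/kg
vaporisation at 80.7 °C: 358 kJ/kg
vapour 80.7→129 °C: 60.858 kJ/kg
Δh = 67.16 + 358 + 60.858 = 486.02 kJ/kg
Q = ṁ·Δh = 766.3 kg/h × 486.02 kJ/kg = 372440 kJ/h
|Q| = 103.45 kW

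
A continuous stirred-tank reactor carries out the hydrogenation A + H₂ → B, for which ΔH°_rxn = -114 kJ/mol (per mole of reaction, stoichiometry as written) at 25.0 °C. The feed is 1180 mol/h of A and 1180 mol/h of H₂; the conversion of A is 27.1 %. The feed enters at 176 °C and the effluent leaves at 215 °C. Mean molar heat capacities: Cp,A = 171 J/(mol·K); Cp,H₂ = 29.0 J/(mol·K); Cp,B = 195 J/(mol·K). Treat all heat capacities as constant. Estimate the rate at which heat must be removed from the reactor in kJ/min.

Extent of reaction ξ = 0.271 × 1180 = 319.78 mol/h
Reaction term: ξ·ΔH°_rxn = 319.78 × -114 = -36455 kJ/h
Sensible, feed 176→25 °C: -35636 kJ/h
Outlet flows (mol/h): A 860.22, H₂ 860.22, B 319.78
Sensible, products 25→215 °C: 44536 kJ/h
Q = ΔH = -27555 kJ/h = -7.6541 kW
Heat removed = 459.25 kJ/min

Q_out = 459 kJ/min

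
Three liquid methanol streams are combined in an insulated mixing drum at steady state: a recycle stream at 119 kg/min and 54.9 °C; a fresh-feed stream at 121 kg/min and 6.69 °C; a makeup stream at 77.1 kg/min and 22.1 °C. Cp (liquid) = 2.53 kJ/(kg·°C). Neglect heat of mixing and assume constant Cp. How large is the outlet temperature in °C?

T_out = 28.5 °C

Energy balance with Q = 0: Σ ṁᵢCp,ᵢ(T_out − Tᵢ) = 0
T_out = Σ ṁᵢCp,ᵢTᵢ / Σ ṁᵢCp,ᵢ
      = 22888 / 802.26 = 28.529 °C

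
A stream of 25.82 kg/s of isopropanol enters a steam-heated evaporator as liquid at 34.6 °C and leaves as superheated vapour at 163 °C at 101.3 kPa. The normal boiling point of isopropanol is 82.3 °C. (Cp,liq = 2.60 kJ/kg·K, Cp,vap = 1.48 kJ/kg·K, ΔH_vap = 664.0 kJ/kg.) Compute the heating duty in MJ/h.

Q = 84300 MJ/h

liquid 34.6→82.3 °C: 124.02 kJ/kg
vaporisation at 82.3 °C: 664 kJ/kg
vapour 82.3→163 °C: 119.44 kJ/kg
Δh = 124.02 + 664 + 119.44 = 907.46 kJ/kg
Q = ṁ·Δh = 25.82 kg/s × 907.46 kJ/kg = 23431 kJ/s
|Q| = 23431 kW = 84350 MJ/h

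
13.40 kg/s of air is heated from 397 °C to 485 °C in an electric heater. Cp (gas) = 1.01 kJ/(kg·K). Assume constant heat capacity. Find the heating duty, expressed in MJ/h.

Q = ṁ·Cp·ΔT = 13.40 × 1.01 × (485 − 397) = 1191 kJ/s
Heating duty = 4287.6 MJ/h

Q = 4290 MJ/h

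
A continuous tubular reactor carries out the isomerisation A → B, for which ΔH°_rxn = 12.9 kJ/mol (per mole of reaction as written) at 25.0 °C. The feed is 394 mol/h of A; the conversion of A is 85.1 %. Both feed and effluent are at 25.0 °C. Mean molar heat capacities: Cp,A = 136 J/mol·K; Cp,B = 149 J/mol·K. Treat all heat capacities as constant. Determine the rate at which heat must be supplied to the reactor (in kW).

Extent of reaction ξ = 0.851 × 394 = 335.29 mol/h
Reaction term: ξ·ΔH°_rxn = 335.29 × 12.9 = 4325.3 kJ/h
Q = ΔH = 4325.3 kJ/h = 1.2015 kW
Heat supplied = 1.2015 kW

Q_in = 1.20 kW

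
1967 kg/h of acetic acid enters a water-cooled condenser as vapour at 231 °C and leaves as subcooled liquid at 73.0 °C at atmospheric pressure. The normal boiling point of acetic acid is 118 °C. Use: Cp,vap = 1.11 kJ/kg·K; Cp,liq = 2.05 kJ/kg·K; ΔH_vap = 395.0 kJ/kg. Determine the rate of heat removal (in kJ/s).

vapour 231→118 °C: -125.43 kJ/kg
condensation at 118 °C: -395 kJ/kg
liquid 118→73.0 °C: -92.25 kJ/kg
Δh = -125.43 + -395 + -92.25 = -612.68 kJ/kg
Q = ṁ·Δh = 1967 kg/h × -612.68 kJ/kg = -1.2051e+06 kJ/h
|Q| = 334.76 kW

Q_c = 335 kJ/s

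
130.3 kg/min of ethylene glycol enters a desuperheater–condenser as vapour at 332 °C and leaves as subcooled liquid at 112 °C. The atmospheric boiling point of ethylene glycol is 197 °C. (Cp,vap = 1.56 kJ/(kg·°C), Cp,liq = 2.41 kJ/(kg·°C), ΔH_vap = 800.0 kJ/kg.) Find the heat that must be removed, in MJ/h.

vapour 332→197 °C: -210.6 kJ/kg
condensation at 197 °C: -800 kJ/kg
liquid 197→112 °C: -204.85 kJ/kg
Δh = -210.6 + -800 + -204.85 = -1215.5 kJ/kg
Q = ṁ·Δh = 130.3 kg/min × -1215.5 kJ/kg = -158370 kJ/min
|Q| = 2639.6 kW = 9502.4 MJ/h

Q_c = 9500 MJ/h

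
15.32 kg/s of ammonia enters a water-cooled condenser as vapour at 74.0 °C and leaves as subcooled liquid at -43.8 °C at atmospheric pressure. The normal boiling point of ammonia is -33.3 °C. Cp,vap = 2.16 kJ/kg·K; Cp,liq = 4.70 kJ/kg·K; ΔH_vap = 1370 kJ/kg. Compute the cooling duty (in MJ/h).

Q_c = 91100 MJ/h

vapour 74.0→-33.3 °C: -231.77 kJ/kg
condensation at -33.3 °C: -1370 kJ/kg
liquid -33.3→-43.8 °C: -49.35 kJ/kg
Δh = -231.77 + -1370 + -49.35 = -1651.1 kJ/kg
Q = ṁ·Δh = 15.32 kg/s × -1651.1 kJ/kg = -25295 kJ/s
|Q| = 25295 kW = 91062 MJ/h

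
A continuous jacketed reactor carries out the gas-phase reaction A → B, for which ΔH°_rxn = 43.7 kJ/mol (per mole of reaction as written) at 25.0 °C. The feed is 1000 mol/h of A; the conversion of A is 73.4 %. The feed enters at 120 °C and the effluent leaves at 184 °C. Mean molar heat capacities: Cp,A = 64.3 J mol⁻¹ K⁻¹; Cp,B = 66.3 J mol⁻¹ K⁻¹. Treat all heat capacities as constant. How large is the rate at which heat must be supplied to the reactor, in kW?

Extent of reaction ξ = 0.734 × 1000 = 734 mol/h
Reaction term: ξ·ΔH°_rxn = 734 × 43.7 = 32076 kJ/h
Sensible, feed 120→25 °C: -6108.5 kJ/h
Outlet flows (mol/h): A 266, B 734
Sensible, products 25→184 °C: 10457 kJ/h
Q = ΔH = 36424 kJ/h = 10.118 kW
Heat supplied = 10.118 kW

Q_in = 10.1 kW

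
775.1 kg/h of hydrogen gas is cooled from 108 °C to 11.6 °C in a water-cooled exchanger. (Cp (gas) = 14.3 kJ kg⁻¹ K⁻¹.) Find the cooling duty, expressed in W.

Q_c = 297000 W

Q = ṁ·Cp·ΔT = 775.1 × 14.3 × (11.6 − 108) = -1.0685e+06 kJ/h
Converting: 1.0685e+06 / 3600 s = 296.8 kW
Cooling duty = 296800 W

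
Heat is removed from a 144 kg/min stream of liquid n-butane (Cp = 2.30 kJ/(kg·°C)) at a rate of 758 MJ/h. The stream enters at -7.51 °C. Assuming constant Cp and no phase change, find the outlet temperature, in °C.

T_out = -45.7 °C

Q = 758 MJ/h = 12633 kJ/min
ΔT = Q/(ṁ·Cp) = 12633/(144×2.30) = 38.144 K
T_out = -7.51 − 38.144 = -45.654 °C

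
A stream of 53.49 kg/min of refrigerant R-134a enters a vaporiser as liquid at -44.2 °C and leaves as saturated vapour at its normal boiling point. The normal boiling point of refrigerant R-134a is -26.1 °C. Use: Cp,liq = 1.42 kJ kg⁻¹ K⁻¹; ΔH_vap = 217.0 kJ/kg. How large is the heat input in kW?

liquid -44.2→-26.1 °C: 25.702 kJ/kg
vaporisation at -26.1 °C: 217 kJ/kg
Δh = 25.702 + 217 = 242.7 kJ/kg
Q = ṁ·Δh = 53.49 kg/min × 242.7 kJ/kg = 12982 kJ/min
|Q| = 216.37 kW

Q = 216 kW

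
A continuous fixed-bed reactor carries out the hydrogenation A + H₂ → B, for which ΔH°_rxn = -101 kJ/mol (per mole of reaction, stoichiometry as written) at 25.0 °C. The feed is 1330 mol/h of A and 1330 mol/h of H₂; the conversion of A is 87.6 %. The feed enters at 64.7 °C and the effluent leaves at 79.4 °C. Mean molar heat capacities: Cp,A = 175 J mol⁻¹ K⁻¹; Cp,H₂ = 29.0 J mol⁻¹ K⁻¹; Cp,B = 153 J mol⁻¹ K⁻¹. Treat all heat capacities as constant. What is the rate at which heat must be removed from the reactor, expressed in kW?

Q_out = 32.5 kW

Extent of reaction ξ = 0.876 × 1330 = 1165.1 mol/h
Reaction term: ξ·ΔH°_rxn = 1165.1 × -101 = -117670 kJ/h
Sensible, feed 64.7→25 °C: -10771 kJ/h
Outlet flows (mol/h): A 164.92, H₂ 164.92, B 1165.1
Sensible, products 25→79.4 °C: 11527 kJ/h
Q = ΔH = -116920 kJ/h = -32.477 kW
Heat removed = 32.477 kW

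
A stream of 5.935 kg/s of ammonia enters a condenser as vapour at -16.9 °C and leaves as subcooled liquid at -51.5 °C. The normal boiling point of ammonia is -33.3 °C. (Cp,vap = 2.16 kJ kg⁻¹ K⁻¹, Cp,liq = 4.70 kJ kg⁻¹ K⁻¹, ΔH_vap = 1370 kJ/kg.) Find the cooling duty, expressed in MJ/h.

vapour -16.9→-33.3 °C: -35.424 kJ/kg
condensation at -33.3 °C: -1370 kJ/kg
liquid -33.3→-51.5 °C: -85.54 kJ/kg
Δh = -35.424 + -1370 + -85.54 = -1491 kJ/kg
Q = ṁ·Δh = 5.935 kg/s × -1491 kJ/kg = -8848.9 kJ/s
|Q| = 8848.9 kW = 31856 MJ/h

Q_c = 31900 MJ/h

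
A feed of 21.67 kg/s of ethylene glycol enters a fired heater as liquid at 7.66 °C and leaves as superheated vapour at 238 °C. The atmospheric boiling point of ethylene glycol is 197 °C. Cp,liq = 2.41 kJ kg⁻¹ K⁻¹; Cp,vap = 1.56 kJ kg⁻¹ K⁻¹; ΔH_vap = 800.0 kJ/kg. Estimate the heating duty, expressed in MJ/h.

liquid 7.66→197 °C: 456.31 kJ/kg
vaporisation at 197 °C: 800 kJ/kg
vapour 197→238 °C: 63.96 kJ/kg
Δh = 456.31 + 800 + 63.96 = 1320.3 kJ/kg
Q = ṁ·Δh = 21.67 kg/s × 1320.3 kJ/kg = 28610 kJ/s
|Q| = 28610 kW = 103000 MJ/h

Q = 103000 MJ/h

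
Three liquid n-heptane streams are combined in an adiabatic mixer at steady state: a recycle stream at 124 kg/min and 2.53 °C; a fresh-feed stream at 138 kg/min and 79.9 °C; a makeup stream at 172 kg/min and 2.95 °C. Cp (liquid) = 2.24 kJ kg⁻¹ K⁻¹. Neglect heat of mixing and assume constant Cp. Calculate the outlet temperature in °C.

Adiabatic, steady state ⇒ Σ ṁᵢCp,ᵢ(T_out − Tᵢ) = 0
T_out = Σ ṁᵢCp,ᵢTᵢ / Σ ṁᵢCp,ᵢ
      = 26538 / 972.16 = 27.298 °C

T_out = 27.3 °C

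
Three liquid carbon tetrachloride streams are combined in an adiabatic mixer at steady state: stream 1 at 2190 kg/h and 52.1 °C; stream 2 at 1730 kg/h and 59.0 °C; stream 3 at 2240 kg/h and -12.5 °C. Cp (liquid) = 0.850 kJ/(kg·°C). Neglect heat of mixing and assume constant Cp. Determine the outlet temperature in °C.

T_out = 30.5 °C

Energy balance with Q = 0: Σ ṁᵢCp,ᵢ(T_out − Tᵢ) = 0
T_out = Σ ṁᵢCp,ᵢTᵢ / Σ ṁᵢCp,ᵢ
      = 159940 / 5236 = 30.547 °C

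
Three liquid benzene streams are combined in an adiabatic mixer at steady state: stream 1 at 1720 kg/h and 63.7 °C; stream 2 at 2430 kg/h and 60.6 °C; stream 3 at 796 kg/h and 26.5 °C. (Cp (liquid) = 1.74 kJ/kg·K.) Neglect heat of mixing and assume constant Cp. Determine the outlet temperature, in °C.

No heat crosses the boundary, so H_out = H_in.
T_out = Σ ṁᵢCp,ᵢTᵢ / Σ ṁᵢCp,ᵢ
      = 483570 / 8606 = 56.19 °C

T_out = 56.2 °C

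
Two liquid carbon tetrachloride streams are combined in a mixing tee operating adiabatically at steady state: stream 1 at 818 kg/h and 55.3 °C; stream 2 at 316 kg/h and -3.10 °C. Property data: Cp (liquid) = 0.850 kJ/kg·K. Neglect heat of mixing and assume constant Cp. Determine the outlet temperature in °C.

Energy balance with Q = 0: Σ ṁᵢCp,ᵢ(T_out − Tᵢ) = 0
T_out = Σ ṁᵢCp,ᵢTᵢ / Σ ṁᵢCp,ᵢ
      = 37617 / 963.9 = 39.026 °C

T_out = 39.0 °C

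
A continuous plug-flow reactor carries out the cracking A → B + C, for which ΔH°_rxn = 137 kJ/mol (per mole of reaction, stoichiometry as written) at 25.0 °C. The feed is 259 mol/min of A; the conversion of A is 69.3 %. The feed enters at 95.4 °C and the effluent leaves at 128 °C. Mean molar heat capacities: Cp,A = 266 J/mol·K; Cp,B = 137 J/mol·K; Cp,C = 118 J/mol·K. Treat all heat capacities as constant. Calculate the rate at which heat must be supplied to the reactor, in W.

Q_in = 444000 W

Extent of reaction ξ = 0.693 × 259 = 179.49 mol/min
Reaction term: ξ·ΔH°_rxn = 179.49 × 137 = 24590 kJ/min
Sensible, feed 95.4→25 °C: -4850.1 kJ/min
Outlet flows (mol/min): A 79.513, B 179.49, C 179.49
Sensible, products 25→128 °C: 6892.7 kJ/min
Q = ΔH = 26632 kJ/min = 443.87 kW
Heat supplied = 443870 W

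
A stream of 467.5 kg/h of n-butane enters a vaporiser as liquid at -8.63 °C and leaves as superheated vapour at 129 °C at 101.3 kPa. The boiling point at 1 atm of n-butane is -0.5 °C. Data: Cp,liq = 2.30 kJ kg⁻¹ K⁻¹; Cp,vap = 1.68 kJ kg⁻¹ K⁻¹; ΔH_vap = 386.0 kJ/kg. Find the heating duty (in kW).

Q = 80.8 kW

liquid -8.63→-0.5 °C: 18.699 kJ/kg
vaporisation at -0.5 °C: 386 kJ/kg
vapour -0.5→129 °C: 217.56 kJ/kg
Δh = 18.699 + 386 + 217.56 = 622.26 kJ/kg
Q = ṁ·Δh = 467.5 kg/h × 622.26 kJ/kg = 290910 kJ/h
|Q| = 80.807 kW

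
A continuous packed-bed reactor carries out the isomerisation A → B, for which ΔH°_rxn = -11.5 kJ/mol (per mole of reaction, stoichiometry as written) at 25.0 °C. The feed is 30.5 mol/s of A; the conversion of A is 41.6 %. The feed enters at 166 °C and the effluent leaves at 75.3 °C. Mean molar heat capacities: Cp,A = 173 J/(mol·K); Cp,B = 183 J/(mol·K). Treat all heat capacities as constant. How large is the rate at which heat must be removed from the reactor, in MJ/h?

Q_out = 2230 MJ/h

Extent of reaction ξ = 0.416 × 30.5 = 12.688 mol/s
Reaction term: ξ·ΔH°_rxn = 12.688 × -11.5 = -145.91 kJ/s
Sensible, feed 166→25 °C: -743.99 kJ/s
Outlet flows (mol/s): A 17.812, B 12.688
Sensible, products 25→75.3 °C: 271.79 kJ/s
Q = ΔH = -618.11 kJ/s = -618.11 kW
Heat removed = 2225.2 MJ/h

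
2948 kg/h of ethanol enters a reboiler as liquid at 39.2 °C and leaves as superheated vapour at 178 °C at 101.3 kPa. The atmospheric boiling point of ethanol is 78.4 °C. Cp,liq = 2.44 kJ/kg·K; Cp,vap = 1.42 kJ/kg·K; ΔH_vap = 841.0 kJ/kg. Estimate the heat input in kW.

Q = 883 kW

liquid 39.2→78.4 °C: 95.648 kJ/kg
vaporisation at 78.4 °C: 841 kJ/kg
vapour 78.4→178 °C: 141.43 kJ/kg
Δh = 95.648 + 841 + 141.43 = 1078.1 kJ/kg
Q = ṁ·Δh = 2948 kg/h × 1078.1 kJ/kg = 3.1782e+06 kJ/h
|Q| = 882.83 kW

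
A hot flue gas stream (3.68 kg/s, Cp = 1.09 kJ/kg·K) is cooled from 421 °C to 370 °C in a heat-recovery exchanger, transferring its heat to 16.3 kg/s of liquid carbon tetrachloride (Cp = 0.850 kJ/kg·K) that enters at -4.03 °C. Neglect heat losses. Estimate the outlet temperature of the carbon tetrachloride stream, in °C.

T_c,out = 10.7 °C

Heat released by hot stream: Q = 3.68 × 1.09 × (421 − 370) = 204.57 kJ/s
Energy balance on cold side (adiabatic exchanger): Q = ṁ_c·Cp_c·(T_c,out − T_c,in)
T_c,out = -4.03 + 204.57/(16.3 × 0.850) = 10.735 °C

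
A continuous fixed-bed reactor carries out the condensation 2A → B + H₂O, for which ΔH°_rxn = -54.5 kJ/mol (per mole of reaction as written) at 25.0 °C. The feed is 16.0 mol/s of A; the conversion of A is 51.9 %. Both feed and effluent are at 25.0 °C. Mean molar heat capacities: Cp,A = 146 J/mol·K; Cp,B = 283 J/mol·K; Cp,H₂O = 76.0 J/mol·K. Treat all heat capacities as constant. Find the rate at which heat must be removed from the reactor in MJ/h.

Extent of reaction ξ = 0.519 × 16.0 / 2 = 4.152 mol/s
Reaction term: ξ·ΔH°_rxn = 4.152 × -54.5 = -226.28 kJ/s
Q = ΔH = -226.28 kJ/s = -226.28 kW
Heat removed = 814.62 MJ/h

Q_out = 815 MJ/h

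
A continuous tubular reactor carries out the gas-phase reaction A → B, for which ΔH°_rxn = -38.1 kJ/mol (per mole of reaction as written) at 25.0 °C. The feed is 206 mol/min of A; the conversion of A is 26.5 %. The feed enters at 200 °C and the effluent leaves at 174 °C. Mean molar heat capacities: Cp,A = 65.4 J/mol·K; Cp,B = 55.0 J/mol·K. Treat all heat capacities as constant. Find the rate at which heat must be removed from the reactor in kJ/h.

Extent of reaction ξ = 0.265 × 206 = 54.59 mol/min
Reaction term: ξ·ΔH°_rxn = 54.59 × -38.1 = -2079.9 kJ/min
Sensible, feed 200→25 °C: -2357.7 kJ/min
Outlet flows (mol/min): A 151.41, B 54.59
Sensible, products 25→174 °C: 1922.8 kJ/min
Q = ΔH = -2514.8 kJ/min = -41.913 kW
Heat removed = 150890 kJ/h

Q_out = 151000 kJ/h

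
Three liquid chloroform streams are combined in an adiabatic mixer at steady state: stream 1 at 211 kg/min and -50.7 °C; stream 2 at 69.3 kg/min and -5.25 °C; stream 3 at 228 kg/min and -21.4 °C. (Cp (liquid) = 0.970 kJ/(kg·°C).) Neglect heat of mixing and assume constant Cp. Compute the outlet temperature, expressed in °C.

T_out = -31.4 °C

No heat crosses the boundary, so H_out = H_in.
T_out = Σ ṁᵢCp,ᵢTᵢ / Σ ṁᵢCp,ᵢ
      = -15463 / 493.05 = -31.361 °C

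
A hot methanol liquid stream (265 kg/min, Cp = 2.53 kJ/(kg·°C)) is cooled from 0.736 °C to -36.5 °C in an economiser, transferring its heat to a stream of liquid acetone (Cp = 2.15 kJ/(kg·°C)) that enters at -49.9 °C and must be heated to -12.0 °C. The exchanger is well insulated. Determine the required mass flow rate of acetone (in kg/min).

Heat released by hot stream: Q = 265 × 2.53 × (0.736 − -36.5) = 24965 kJ/min
Energy balance on cold side (adiabatic exchanger): Q = ṁ_c·Cp_c·(T_c,out − T_c,in)
ṁ_c = 24965 / [2.15 × (-12.0 − -49.9)] = 306.37 kg/min

ṁ_c = 306 kg/min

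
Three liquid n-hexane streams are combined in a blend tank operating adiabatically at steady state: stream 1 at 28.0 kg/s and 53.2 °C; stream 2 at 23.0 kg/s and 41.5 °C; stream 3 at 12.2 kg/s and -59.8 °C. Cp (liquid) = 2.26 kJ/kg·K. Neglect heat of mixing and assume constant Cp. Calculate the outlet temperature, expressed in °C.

T_out = 27.1 °C

Adiabatic, steady state ⇒ Σ ṁᵢCp,ᵢ(T_out − Tᵢ) = 0
T_out = Σ ṁᵢCp,ᵢTᵢ / Σ ṁᵢCp,ᵢ
      = 3874.9 / 142.83 = 27.129 °C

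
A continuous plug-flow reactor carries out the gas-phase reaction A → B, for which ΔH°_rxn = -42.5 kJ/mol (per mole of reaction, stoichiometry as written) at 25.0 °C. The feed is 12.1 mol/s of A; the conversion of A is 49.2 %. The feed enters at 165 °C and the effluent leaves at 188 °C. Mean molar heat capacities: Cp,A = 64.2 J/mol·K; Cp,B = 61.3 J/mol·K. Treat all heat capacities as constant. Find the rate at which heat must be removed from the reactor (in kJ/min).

Extent of reaction ξ = 0.492 × 12.1 = 5.9532 mol/s
Reaction term: ξ·ΔH°_rxn = 5.9532 × -42.5 = -253.01 kJ/s
Sensible, feed 165→25 °C: -108.75 kJ/s
Outlet flows (mol/s): A 6.1468, B 5.9532
Sensible, products 25→188 °C: 123.81 kJ/s
Q = ΔH = -237.96 kJ/s = -237.96 kW
Heat removed = 14277 kJ/min

Q_out = 14300 kJ/min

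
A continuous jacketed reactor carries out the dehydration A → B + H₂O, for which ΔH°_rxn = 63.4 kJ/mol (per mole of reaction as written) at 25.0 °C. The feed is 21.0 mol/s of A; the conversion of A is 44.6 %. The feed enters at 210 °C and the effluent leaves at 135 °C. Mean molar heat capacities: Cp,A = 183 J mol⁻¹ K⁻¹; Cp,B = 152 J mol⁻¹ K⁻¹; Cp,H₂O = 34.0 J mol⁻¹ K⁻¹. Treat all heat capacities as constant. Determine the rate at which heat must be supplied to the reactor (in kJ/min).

Extent of reaction ξ = 0.446 × 21.0 = 9.366 mol/s
Reaction term: ξ·ΔH°_rxn = 9.366 × 63.4 = 593.8 kJ/s
Sensible, feed 210→25 °C: -710.96 kJ/s
Outlet flows (mol/s): A 11.634, B 9.366, H₂O 9.366
Sensible, products 25→135 °C: 425.82 kJ/s
Q = ΔH = 308.67 kJ/s = 308.67 kW
Heat supplied = 18520 kJ/min

Q_in = 18500 kJ/min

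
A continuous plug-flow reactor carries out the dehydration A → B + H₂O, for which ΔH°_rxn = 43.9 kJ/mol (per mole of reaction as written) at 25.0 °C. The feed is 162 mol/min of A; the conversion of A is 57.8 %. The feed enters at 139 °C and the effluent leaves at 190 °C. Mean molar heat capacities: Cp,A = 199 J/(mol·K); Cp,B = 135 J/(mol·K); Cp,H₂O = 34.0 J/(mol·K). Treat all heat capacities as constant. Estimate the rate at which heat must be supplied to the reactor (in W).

Extent of reaction ξ = 0.578 × 162 = 93.636 mol/min
Reaction term: ξ·ΔH°_rxn = 93.636 × 43.9 = 4110.6 kJ/min
Sensible, feed 139→25 °C: -3675.1 kJ/min
Outlet flows (mol/min): A 68.364, B 93.636, H₂O 93.636
Sensible, products 25→190 °C: 4855.8 kJ/min
Q = ΔH = 5291.3 kJ/min = 88.188 kW
Heat supplied = 88188 W

Q_in = 88200 W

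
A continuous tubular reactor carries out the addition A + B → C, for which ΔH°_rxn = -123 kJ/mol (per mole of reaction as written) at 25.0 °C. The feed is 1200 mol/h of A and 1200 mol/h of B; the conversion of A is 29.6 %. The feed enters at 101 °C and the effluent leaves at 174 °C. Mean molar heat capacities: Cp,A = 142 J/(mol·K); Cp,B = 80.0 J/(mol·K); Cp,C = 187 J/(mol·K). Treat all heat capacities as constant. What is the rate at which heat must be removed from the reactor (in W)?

Extent of reaction ξ = 0.296 × 1200 = 355.2 mol/h
Reaction term: ξ·ΔH°_rxn = 355.2 × -123 = -43690 kJ/h
Sensible, feed 101→25 °C: -20246 kJ/h
Outlet flows (mol/h): A 844.8, B 844.8, C 355.2
Sensible, products 25→174 °C: 37841 kJ/h
Q = ΔH = -26095 kJ/h = -7.2485 kW
Heat removed = 7248.5 W

Q_out = 7250 W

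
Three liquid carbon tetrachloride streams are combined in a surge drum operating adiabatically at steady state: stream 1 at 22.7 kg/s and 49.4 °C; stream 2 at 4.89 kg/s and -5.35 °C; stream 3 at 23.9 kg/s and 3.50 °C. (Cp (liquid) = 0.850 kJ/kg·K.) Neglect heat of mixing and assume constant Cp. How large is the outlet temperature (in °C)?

Adiabatic, steady state ⇒ Σ ṁᵢCp,ᵢ(T_out − Tᵢ) = 0
Σ ṁᵢCp,ᵢTᵢ = 22.7×0.850×49.4 + 4.89×0.850×-5.35 + 23.9×0.850×3.50 = 1002
Σ ṁᵢCp,ᵢ = 22.7×0.850 + 4.89×0.850 + 23.9×0.850 = 43.766
T_out = 1002 / 43.766 = 22.895 °C

T_out = 22.9 °C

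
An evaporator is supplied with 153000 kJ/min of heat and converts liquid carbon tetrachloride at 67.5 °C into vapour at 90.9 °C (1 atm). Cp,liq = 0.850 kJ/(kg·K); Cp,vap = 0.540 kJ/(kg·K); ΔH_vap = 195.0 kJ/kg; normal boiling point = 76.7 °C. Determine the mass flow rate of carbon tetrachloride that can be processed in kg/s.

Δh = 0.850×(76.7−67.5) + 195.0 + 0.540×(90.9−76.7) = 210.49 kJ/kg
Q = 153000 kJ/min = 2550 kJ/s = 2550 kJ/s
ṁ = Q/Δh = 2550 / 210.49 = 12.115 kg/s

ṁ = 12.1 kg/s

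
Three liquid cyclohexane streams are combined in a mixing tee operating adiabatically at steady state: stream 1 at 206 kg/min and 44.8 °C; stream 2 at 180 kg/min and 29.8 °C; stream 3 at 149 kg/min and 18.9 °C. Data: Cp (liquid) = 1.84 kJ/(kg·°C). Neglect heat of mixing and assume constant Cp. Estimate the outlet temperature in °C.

No heat crosses the boundary, so H_out = H_in.
T_out = Σ ṁᵢCp,ᵢTᵢ / Σ ṁᵢCp,ᵢ
      = 32032 / 984.4 = 32.54 °C

T_out = 32.5 °C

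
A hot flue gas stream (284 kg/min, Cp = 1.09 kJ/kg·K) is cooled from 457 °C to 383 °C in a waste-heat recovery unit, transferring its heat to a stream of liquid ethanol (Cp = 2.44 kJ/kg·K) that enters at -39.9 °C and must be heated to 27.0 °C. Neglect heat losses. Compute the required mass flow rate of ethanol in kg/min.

Heat released by hot stream: Q = 284 × 1.09 × (457 − 383) = 22907 kJ/min
Energy balance on cold side (adiabatic exchanger): Q = ṁ_c·Cp_c·(T_c,out − T_c,in)
ṁ_c = 22907 / [2.44 × (27.0 − -39.9)] = 140.33 kg/min

ṁ_c = 140 kg/min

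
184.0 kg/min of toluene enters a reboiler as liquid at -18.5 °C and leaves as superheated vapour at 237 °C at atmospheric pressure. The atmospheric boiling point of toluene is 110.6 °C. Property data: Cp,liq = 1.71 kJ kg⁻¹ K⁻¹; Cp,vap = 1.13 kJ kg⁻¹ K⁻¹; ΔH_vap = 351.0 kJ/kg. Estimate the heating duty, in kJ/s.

Q = 2190 kJ/s

liquid -18.5→110.6 °C: 220.76 kJ/kg
vaporisation at 110.6 °C: 351 kJ/kg
vapour 110.6→237 °C: 142.83 kJ/kg
Δh = 220.76 + 351 + 142.83 = 714.59 kJ/kg
Q = ṁ·Δh = 184.0 kg/min × 714.59 kJ/kg = 131490 kJ/min
|Q| = 2191.4 kW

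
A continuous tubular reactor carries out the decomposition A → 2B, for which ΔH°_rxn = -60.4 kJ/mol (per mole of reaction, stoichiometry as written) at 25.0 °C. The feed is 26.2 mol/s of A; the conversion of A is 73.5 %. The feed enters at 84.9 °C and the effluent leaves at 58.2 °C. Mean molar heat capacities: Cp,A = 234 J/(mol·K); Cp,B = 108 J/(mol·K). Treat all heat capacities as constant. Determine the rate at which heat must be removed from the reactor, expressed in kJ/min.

Q_out = 80300 kJ/min

Extent of reaction ξ = 0.735 × 26.2 = 19.257 mol/s
Reaction term: ξ·ΔH°_rxn = 19.257 × -60.4 = -1163.1 kJ/s
Sensible, feed 84.9→25 °C: -367.23 kJ/s
Outlet flows (mol/s): A 6.943, B 38.514
Sensible, products 25→58.2 °C: 192.03 kJ/s
Q = ΔH = -1338.3 kJ/s = -1338.3 kW
Heat removed = 80299 kJ/min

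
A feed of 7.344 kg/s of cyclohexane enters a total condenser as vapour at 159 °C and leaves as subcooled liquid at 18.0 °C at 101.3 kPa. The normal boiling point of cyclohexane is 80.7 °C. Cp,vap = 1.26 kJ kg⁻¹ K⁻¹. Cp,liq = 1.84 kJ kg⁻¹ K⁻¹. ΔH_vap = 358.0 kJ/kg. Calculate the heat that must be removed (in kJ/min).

Q_c = 252000 kJ/min

vapour 159→80.7 °C: -98.658 kJ/kg
condensation at 80.7 °C: -358 kJ/kg
liquid 80.7→18.0 °C: -115.37 kJ/kg
Δh = -98.658 + -358 + -115.37 = -572.03 kJ/kg
Q = ṁ·Δh = 7.344 kg/s × -572.03 kJ/kg = -4201 kJ/s
|Q| = 4201 kW = 252060 kJ/min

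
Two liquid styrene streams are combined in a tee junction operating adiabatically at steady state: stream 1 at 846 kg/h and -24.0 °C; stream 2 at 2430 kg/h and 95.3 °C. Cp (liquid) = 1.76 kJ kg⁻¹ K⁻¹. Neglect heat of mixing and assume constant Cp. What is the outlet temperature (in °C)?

No heat crosses the boundary, so H_out = H_in.
Σ ṁᵢCp,ᵢTᵢ = 846×1.76×-24.0 + 2430×1.76×95.3 = 371840
Σ ṁᵢCp,ᵢ = 846×1.76 + 2430×1.76 = 5765.8
T_out = 371840 / 5765.8 = 64.492 °C

T_out = 64.5 °C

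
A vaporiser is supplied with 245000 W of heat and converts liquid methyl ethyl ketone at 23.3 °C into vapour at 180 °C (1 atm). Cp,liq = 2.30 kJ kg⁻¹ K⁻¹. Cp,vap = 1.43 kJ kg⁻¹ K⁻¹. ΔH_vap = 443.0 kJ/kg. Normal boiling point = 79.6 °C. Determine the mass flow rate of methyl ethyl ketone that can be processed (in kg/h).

Δh = 2.30×(79.6−23.3) + 443.0 + 1.43×(180−79.6) = 716.06 kJ/kg
Q = 245000 W = 245 kJ/s = 882000 kJ/h
ṁ = Q/Δh = 882000 / 716.06 = 1231.7 kg/h

ṁ = 1230 kg/h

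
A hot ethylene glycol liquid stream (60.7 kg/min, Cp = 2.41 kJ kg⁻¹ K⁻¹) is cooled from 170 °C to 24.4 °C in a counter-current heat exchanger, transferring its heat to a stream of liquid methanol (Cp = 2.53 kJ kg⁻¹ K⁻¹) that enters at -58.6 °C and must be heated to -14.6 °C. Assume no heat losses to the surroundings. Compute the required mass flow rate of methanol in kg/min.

Heat released by hot stream: Q = 60.7 × 2.41 × (170 − 24.4) = 21299 kJ/min
Energy balance on cold side (adiabatic exchanger): Q = ṁ_c·Cp_c·(T_c,out − T_c,in)
ṁ_c = 21299 / [2.53 × (-14.6 − -58.6)] = 191.33 kg/min

ṁ_c = 191 kg/min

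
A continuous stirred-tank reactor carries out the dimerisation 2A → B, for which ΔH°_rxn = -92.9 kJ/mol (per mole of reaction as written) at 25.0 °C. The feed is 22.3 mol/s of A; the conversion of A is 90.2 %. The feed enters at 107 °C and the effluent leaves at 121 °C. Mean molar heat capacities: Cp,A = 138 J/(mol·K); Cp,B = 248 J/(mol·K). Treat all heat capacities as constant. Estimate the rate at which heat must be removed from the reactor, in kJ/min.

Extent of reaction ξ = 0.902 × 22.3 / 2 = 10.057 mol/s
Reaction term: ξ·ΔH°_rxn = 10.057 × -92.9 = -934.32 kJ/s
Sensible, feed 107→25 °C: -252.35 kJ/s
Outlet flows (mol/s): A 2.1854, B 10.057
Sensible, products 25→121 °C: 268.4 kJ/s
Q = ΔH = -918.27 kJ/s = -918.27 kW
Heat removed = 55096 kJ/min

Q_out = 55100 kJ/min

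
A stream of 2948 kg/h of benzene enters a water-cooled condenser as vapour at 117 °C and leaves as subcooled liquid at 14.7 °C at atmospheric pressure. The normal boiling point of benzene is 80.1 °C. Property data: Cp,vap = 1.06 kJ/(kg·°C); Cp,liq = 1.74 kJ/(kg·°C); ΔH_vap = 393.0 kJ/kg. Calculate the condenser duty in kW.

vapour 117→80.1 °C: -39.114 kJ/kg
condensation at 80.1 °C: -393 kJ/kg
liquid 80.1→14.7 °C: -113.8 kJ/kg
Δh = -39.114 + -393 + -113.8 = -545.91 kJ/kg
Q = ṁ·Δh = 2948 kg/h × -545.91 kJ/kg = -1.6093e+06 kJ/h
|Q| = 447.04 kW

Q_c = 447 kW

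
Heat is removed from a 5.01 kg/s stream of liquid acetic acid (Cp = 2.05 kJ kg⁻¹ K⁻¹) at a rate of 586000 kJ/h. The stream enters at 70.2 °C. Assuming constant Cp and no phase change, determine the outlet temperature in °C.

T_out = 54.4 °C

Q = 586000 kJ/h = 162.78 kJ/s
ΔT = Q/(ṁ·Cp) = 162.78/(5.01×2.05) = 15.849 K
T_out = 70.2 − 15.849 = 54.351 °C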